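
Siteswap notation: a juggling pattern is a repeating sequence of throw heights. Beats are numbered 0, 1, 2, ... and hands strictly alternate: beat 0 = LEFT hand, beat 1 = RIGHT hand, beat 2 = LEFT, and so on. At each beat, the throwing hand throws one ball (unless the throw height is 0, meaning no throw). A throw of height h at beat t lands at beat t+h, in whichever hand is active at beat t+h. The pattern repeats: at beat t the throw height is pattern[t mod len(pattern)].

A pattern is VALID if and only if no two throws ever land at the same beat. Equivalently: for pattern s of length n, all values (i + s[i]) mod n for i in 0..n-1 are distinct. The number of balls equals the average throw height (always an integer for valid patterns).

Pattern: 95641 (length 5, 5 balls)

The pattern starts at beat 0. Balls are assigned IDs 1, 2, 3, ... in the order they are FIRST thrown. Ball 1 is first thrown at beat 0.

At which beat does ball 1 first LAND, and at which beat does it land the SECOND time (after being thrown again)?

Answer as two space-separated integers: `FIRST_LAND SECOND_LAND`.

Answer: 9 10

Derivation:
Beat 0 (L): throw ball1 h=9 -> lands@9:R; in-air after throw: [b1@9:R]
Beat 1 (R): throw ball2 h=5 -> lands@6:L; in-air after throw: [b2@6:L b1@9:R]
Beat 2 (L): throw ball3 h=6 -> lands@8:L; in-air after throw: [b2@6:L b3@8:L b1@9:R]
Beat 3 (R): throw ball4 h=4 -> lands@7:R; in-air after throw: [b2@6:L b4@7:R b3@8:L b1@9:R]
Beat 4 (L): throw ball5 h=1 -> lands@5:R; in-air after throw: [b5@5:R b2@6:L b4@7:R b3@8:L b1@9:R]
Beat 5 (R): throw ball5 h=9 -> lands@14:L; in-air after throw: [b2@6:L b4@7:R b3@8:L b1@9:R b5@14:L]
Beat 6 (L): throw ball2 h=5 -> lands@11:R; in-air after throw: [b4@7:R b3@8:L b1@9:R b2@11:R b5@14:L]
Beat 7 (R): throw ball4 h=6 -> lands@13:R; in-air after throw: [b3@8:L b1@9:R b2@11:R b4@13:R b5@14:L]
Beat 8 (L): throw ball3 h=4 -> lands@12:L; in-air after throw: [b1@9:R b2@11:R b3@12:L b4@13:R b5@14:L]
Beat 9 (R): throw ball1 h=1 -> lands@10:L; in-air after throw: [b1@10:L b2@11:R b3@12:L b4@13:R b5@14:L]
Beat 10 (L): throw ball1 h=9 -> lands@19:R; in-air after throw: [b2@11:R b3@12:L b4@13:R b5@14:L b1@19:R]
Ball 1: thrown@0 h=9 -> first land @9; rethrown@9 h=1 -> second land @10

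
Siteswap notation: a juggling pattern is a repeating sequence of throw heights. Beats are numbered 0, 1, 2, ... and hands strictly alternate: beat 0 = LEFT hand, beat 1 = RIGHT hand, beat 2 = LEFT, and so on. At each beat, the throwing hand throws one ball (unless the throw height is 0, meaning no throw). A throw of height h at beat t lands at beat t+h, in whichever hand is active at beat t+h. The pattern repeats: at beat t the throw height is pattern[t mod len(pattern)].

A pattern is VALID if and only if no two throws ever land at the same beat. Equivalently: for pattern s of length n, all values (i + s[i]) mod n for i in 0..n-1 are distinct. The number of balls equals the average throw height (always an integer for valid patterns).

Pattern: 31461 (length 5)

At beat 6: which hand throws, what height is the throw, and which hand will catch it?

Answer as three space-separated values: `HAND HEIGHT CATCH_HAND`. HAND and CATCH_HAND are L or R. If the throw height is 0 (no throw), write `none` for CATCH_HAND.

Answer: L 1 R

Derivation:
Beat 6: 6 mod 2 = 0, so hand = L
Throw height = pattern[6 mod 5] = pattern[1] = 1
Lands at beat 6+1=7, 7 mod 2 = 1, so catch hand = R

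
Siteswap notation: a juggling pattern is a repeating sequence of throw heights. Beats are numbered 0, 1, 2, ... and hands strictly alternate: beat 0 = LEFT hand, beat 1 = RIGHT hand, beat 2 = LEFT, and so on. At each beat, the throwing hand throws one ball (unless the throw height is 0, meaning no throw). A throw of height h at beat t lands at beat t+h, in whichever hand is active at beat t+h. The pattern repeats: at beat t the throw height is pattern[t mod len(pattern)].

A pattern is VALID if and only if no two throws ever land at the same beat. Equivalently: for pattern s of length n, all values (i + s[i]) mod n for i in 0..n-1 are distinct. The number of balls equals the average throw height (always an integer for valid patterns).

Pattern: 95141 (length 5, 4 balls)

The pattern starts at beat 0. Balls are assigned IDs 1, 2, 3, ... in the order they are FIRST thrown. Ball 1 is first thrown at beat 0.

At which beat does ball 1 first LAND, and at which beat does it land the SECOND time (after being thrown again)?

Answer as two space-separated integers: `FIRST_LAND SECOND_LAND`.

Answer: 9 10

Derivation:
Beat 0 (L): throw ball1 h=9 -> lands@9:R; in-air after throw: [b1@9:R]
Beat 1 (R): throw ball2 h=5 -> lands@6:L; in-air after throw: [b2@6:L b1@9:R]
Beat 2 (L): throw ball3 h=1 -> lands@3:R; in-air after throw: [b3@3:R b2@6:L b1@9:R]
Beat 3 (R): throw ball3 h=4 -> lands@7:R; in-air after throw: [b2@6:L b3@7:R b1@9:R]
Beat 4 (L): throw ball4 h=1 -> lands@5:R; in-air after throw: [b4@5:R b2@6:L b3@7:R b1@9:R]
Beat 5 (R): throw ball4 h=9 -> lands@14:L; in-air after throw: [b2@6:L b3@7:R b1@9:R b4@14:L]
Beat 6 (L): throw ball2 h=5 -> lands@11:R; in-air after throw: [b3@7:R b1@9:R b2@11:R b4@14:L]
Beat 7 (R): throw ball3 h=1 -> lands@8:L; in-air after throw: [b3@8:L b1@9:R b2@11:R b4@14:L]
Beat 8 (L): throw ball3 h=4 -> lands@12:L; in-air after throw: [b1@9:R b2@11:R b3@12:L b4@14:L]
Beat 9 (R): throw ball1 h=1 -> lands@10:L; in-air after throw: [b1@10:L b2@11:R b3@12:L b4@14:L]
Beat 10 (L): throw ball1 h=9 -> lands@19:R; in-air after throw: [b2@11:R b3@12:L b4@14:L b1@19:R]
Ball 1: thrown@0 h=9 -> first land @9; rethrown@9 h=1 -> second land @10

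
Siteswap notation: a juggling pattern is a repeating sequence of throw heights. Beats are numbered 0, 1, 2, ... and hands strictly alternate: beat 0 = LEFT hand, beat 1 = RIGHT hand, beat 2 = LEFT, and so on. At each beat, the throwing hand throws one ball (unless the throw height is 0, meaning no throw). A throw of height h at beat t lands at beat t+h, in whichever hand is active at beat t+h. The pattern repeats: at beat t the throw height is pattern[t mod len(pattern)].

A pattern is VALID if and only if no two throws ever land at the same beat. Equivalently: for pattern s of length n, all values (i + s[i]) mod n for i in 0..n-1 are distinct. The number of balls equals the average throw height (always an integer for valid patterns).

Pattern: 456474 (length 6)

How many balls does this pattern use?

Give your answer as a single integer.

Answer: 5

Derivation:
Pattern = [4, 5, 6, 4, 7, 4], length n = 6
  position 0: throw height = 4, running sum = 4
  position 1: throw height = 5, running sum = 9
  position 2: throw height = 6, running sum = 15
  position 3: throw height = 4, running sum = 19
  position 4: throw height = 7, running sum = 26
  position 5: throw height = 4, running sum = 30
Total sum = 30; balls = sum / n = 30 / 6 = 5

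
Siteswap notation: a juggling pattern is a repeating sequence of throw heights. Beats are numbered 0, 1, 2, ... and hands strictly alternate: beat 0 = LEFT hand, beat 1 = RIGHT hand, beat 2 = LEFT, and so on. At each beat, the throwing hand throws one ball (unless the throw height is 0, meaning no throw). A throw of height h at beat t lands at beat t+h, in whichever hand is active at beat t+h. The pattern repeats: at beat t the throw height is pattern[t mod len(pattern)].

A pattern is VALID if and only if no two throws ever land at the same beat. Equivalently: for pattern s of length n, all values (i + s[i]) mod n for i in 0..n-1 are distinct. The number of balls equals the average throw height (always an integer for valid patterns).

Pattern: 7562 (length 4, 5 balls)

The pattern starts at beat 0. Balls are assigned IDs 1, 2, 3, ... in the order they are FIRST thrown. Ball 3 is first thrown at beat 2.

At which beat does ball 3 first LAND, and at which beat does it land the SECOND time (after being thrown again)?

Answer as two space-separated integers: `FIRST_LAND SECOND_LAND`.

Beat 0 (L): throw ball1 h=7 -> lands@7:R; in-air after throw: [b1@7:R]
Beat 1 (R): throw ball2 h=5 -> lands@6:L; in-air after throw: [b2@6:L b1@7:R]
Beat 2 (L): throw ball3 h=6 -> lands@8:L; in-air after throw: [b2@6:L b1@7:R b3@8:L]
Beat 3 (R): throw ball4 h=2 -> lands@5:R; in-air after throw: [b4@5:R b2@6:L b1@7:R b3@8:L]
Beat 4 (L): throw ball5 h=7 -> lands@11:R; in-air after throw: [b4@5:R b2@6:L b1@7:R b3@8:L b5@11:R]
Beat 5 (R): throw ball4 h=5 -> lands@10:L; in-air after throw: [b2@6:L b1@7:R b3@8:L b4@10:L b5@11:R]
Beat 6 (L): throw ball2 h=6 -> lands@12:L; in-air after throw: [b1@7:R b3@8:L b4@10:L b5@11:R b2@12:L]
Beat 7 (R): throw ball1 h=2 -> lands@9:R; in-air after throw: [b3@8:L b1@9:R b4@10:L b5@11:R b2@12:L]
Beat 8 (L): throw ball3 h=7 -> lands@15:R; in-air after throw: [b1@9:R b4@10:L b5@11:R b2@12:L b3@15:R]
Beat 9 (R): throw ball1 h=5 -> lands@14:L; in-air after throw: [b4@10:L b5@11:R b2@12:L b1@14:L b3@15:R]
Beat 10 (L): throw ball4 h=6 -> lands@16:L; in-air after throw: [b5@11:R b2@12:L b1@14:L b3@15:R b4@16:L]
Beat 11 (R): throw ball5 h=2 -> lands@13:R; in-air after throw: [b2@12:L b5@13:R b1@14:L b3@15:R b4@16:L]
Beat 12 (L): throw ball2 h=7 -> lands@19:R; in-air after throw: [b5@13:R b1@14:L b3@15:R b4@16:L b2@19:R]
Beat 13 (R): throw ball5 h=5 -> lands@18:L; in-air after throw: [b1@14:L b3@15:R b4@16:L b5@18:L b2@19:R]
Beat 14 (L): throw ball1 h=6 -> lands@20:L; in-air after throw: [b3@15:R b4@16:L b5@18:L b2@19:R b1@20:L]
Beat 15 (R): throw ball3 h=2 -> lands@17:R; in-air after throw: [b4@16:L b3@17:R b5@18:L b2@19:R b1@20:L]
Ball 3: thrown@2 h=6 -> first land @8; rethrown@8 h=7 -> second land @15

Answer: 8 15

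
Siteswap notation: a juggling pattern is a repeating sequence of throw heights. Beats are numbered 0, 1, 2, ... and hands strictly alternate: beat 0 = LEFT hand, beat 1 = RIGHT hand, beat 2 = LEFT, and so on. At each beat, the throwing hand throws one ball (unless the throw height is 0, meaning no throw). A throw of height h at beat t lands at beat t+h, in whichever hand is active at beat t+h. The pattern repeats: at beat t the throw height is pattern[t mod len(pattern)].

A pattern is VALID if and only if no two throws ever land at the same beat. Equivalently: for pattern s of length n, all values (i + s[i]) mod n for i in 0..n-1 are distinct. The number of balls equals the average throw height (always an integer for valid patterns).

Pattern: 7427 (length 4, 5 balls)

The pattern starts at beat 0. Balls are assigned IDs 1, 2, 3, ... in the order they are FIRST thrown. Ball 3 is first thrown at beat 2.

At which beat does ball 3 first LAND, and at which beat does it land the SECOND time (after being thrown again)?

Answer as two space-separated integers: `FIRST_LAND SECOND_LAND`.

Beat 0 (L): throw ball1 h=7 -> lands@7:R; in-air after throw: [b1@7:R]
Beat 1 (R): throw ball2 h=4 -> lands@5:R; in-air after throw: [b2@5:R b1@7:R]
Beat 2 (L): throw ball3 h=2 -> lands@4:L; in-air after throw: [b3@4:L b2@5:R b1@7:R]
Beat 3 (R): throw ball4 h=7 -> lands@10:L; in-air after throw: [b3@4:L b2@5:R b1@7:R b4@10:L]
Beat 4 (L): throw ball3 h=7 -> lands@11:R; in-air after throw: [b2@5:R b1@7:R b4@10:L b3@11:R]
Beat 5 (R): throw ball2 h=4 -> lands@9:R; in-air after throw: [b1@7:R b2@9:R b4@10:L b3@11:R]
Beat 6 (L): throw ball5 h=2 -> lands@8:L; in-air after throw: [b1@7:R b5@8:L b2@9:R b4@10:L b3@11:R]
Beat 7 (R): throw ball1 h=7 -> lands@14:L; in-air after throw: [b5@8:L b2@9:R b4@10:L b3@11:R b1@14:L]
Beat 8 (L): throw ball5 h=7 -> lands@15:R; in-air after throw: [b2@9:R b4@10:L b3@11:R b1@14:L b5@15:R]
Beat 9 (R): throw ball2 h=4 -> lands@13:R; in-air after throw: [b4@10:L b3@11:R b2@13:R b1@14:L b5@15:R]
Beat 10 (L): throw ball4 h=2 -> lands@12:L; in-air after throw: [b3@11:R b4@12:L b2@13:R b1@14:L b5@15:R]
Beat 11 (R): throw ball3 h=7 -> lands@18:L; in-air after throw: [b4@12:L b2@13:R b1@14:L b5@15:R b3@18:L]
Ball 3: thrown@2 h=2 -> first land @4; rethrown@4 h=7 -> second land @11

Answer: 4 11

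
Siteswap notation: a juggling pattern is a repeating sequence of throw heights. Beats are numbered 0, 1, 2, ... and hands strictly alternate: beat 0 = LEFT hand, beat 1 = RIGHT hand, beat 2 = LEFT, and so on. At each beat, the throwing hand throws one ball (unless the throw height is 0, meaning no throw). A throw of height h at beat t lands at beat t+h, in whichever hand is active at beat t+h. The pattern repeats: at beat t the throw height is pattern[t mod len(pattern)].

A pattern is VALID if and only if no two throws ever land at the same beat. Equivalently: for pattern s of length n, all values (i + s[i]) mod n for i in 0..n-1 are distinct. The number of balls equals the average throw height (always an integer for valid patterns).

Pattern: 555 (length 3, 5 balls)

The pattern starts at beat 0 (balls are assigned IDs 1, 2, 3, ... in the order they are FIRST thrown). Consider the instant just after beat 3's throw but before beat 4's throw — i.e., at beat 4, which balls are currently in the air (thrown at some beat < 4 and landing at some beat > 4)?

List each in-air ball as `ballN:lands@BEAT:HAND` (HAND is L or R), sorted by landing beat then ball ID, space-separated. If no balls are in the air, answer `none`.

Answer: ball1:lands@5:R ball2:lands@6:L ball3:lands@7:R ball4:lands@8:L

Derivation:
Beat 0 (L): throw ball1 h=5 -> lands@5:R; in-air after throw: [b1@5:R]
Beat 1 (R): throw ball2 h=5 -> lands@6:L; in-air after throw: [b1@5:R b2@6:L]
Beat 2 (L): throw ball3 h=5 -> lands@7:R; in-air after throw: [b1@5:R b2@6:L b3@7:R]
Beat 3 (R): throw ball4 h=5 -> lands@8:L; in-air after throw: [b1@5:R b2@6:L b3@7:R b4@8:L]
Beat 4 (L): throw ball5 h=5 -> lands@9:R; in-air after throw: [b1@5:R b2@6:L b3@7:R b4@8:L b5@9:R]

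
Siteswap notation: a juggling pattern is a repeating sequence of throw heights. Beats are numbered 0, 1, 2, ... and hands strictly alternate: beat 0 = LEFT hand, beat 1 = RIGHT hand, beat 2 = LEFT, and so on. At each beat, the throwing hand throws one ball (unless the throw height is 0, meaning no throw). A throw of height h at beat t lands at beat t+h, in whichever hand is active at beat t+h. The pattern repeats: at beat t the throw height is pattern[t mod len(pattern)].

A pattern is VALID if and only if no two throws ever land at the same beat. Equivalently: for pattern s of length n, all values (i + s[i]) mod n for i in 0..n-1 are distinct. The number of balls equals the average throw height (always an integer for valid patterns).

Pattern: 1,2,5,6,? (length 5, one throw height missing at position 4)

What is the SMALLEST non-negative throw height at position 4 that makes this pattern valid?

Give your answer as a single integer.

i=0: (0 + 1) mod 5 = 1
i=1: (1 + 2) mod 5 = 3
i=2: (2 + 5) mod 5 = 2
i=3: (3 + 6) mod 5 = 4
i=4: s[i]=? (unknown)
Known residues: [1, 2, 3, 4]; need a permutation of 0..4, so missing residue r = 0
Need (4 + s) mod 5 = 0; smallest s = (0 - 4) mod 5 = 1

Answer: 1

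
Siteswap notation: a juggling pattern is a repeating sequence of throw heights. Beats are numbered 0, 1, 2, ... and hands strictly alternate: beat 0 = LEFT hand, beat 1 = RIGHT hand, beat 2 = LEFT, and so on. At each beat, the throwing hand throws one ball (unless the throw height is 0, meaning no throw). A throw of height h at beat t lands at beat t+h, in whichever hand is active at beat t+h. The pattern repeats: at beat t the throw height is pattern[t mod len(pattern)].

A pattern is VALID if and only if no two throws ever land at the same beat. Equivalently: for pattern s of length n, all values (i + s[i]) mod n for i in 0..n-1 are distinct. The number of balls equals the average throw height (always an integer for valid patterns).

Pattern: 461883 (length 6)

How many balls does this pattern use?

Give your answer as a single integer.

Pattern = [4, 6, 1, 8, 8, 3], length n = 6
  position 0: throw height = 4, running sum = 4
  position 1: throw height = 6, running sum = 10
  position 2: throw height = 1, running sum = 11
  position 3: throw height = 8, running sum = 19
  position 4: throw height = 8, running sum = 27
  position 5: throw height = 3, running sum = 30
Total sum = 30; balls = sum / n = 30 / 6 = 5

Answer: 5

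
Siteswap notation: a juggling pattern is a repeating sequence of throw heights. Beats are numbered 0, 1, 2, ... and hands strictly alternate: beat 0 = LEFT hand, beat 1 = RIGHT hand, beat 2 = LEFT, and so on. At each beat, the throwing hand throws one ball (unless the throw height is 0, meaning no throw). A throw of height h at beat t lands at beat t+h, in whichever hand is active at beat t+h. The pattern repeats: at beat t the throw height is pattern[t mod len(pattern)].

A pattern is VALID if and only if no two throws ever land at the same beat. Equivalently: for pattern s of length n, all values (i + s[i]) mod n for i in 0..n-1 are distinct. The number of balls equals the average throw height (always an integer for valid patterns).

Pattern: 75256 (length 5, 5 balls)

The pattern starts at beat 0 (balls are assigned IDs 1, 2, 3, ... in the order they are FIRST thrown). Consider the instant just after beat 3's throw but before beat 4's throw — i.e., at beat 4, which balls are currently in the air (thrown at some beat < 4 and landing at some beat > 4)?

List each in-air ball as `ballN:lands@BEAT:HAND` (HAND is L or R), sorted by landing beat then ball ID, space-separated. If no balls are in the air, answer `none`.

Beat 0 (L): throw ball1 h=7 -> lands@7:R; in-air after throw: [b1@7:R]
Beat 1 (R): throw ball2 h=5 -> lands@6:L; in-air after throw: [b2@6:L b1@7:R]
Beat 2 (L): throw ball3 h=2 -> lands@4:L; in-air after throw: [b3@4:L b2@6:L b1@7:R]
Beat 3 (R): throw ball4 h=5 -> lands@8:L; in-air after throw: [b3@4:L b2@6:L b1@7:R b4@8:L]
Beat 4 (L): throw ball3 h=6 -> lands@10:L; in-air after throw: [b2@6:L b1@7:R b4@8:L b3@10:L]

Answer: ball2:lands@6:L ball1:lands@7:R ball4:lands@8:L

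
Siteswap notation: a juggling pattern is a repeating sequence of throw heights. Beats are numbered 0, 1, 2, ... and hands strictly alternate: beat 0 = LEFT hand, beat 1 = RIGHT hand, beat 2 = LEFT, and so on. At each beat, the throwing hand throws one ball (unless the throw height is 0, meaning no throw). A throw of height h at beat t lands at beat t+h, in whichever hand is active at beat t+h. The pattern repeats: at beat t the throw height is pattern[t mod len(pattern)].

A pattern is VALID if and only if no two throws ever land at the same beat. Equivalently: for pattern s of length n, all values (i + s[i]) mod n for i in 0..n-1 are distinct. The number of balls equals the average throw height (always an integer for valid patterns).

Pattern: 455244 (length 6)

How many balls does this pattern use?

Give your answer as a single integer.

Pattern = [4, 5, 5, 2, 4, 4], length n = 6
  position 0: throw height = 4, running sum = 4
  position 1: throw height = 5, running sum = 9
  position 2: throw height = 5, running sum = 14
  position 3: throw height = 2, running sum = 16
  position 4: throw height = 4, running sum = 20
  position 5: throw height = 4, running sum = 24
Total sum = 24; balls = sum / n = 24 / 6 = 4

Answer: 4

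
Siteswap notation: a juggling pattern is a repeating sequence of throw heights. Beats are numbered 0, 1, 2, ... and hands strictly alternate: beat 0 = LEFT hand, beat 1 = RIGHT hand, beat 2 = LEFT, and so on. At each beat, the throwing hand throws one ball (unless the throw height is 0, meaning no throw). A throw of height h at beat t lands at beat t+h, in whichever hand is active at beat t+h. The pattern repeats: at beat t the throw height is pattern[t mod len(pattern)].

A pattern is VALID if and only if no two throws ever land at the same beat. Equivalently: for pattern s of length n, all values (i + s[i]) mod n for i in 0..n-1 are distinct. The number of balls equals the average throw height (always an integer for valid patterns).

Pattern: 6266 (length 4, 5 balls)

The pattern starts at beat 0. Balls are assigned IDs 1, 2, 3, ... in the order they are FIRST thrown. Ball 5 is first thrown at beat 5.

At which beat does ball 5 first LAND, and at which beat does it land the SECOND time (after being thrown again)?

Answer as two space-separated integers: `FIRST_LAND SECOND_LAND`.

Beat 0 (L): throw ball1 h=6 -> lands@6:L; in-air after throw: [b1@6:L]
Beat 1 (R): throw ball2 h=2 -> lands@3:R; in-air after throw: [b2@3:R b1@6:L]
Beat 2 (L): throw ball3 h=6 -> lands@8:L; in-air after throw: [b2@3:R b1@6:L b3@8:L]
Beat 3 (R): throw ball2 h=6 -> lands@9:R; in-air after throw: [b1@6:L b3@8:L b2@9:R]
Beat 4 (L): throw ball4 h=6 -> lands@10:L; in-air after throw: [b1@6:L b3@8:L b2@9:R b4@10:L]
Beat 5 (R): throw ball5 h=2 -> lands@7:R; in-air after throw: [b1@6:L b5@7:R b3@8:L b2@9:R b4@10:L]
Beat 6 (L): throw ball1 h=6 -> lands@12:L; in-air after throw: [b5@7:R b3@8:L b2@9:R b4@10:L b1@12:L]
Beat 7 (R): throw ball5 h=6 -> lands@13:R; in-air after throw: [b3@8:L b2@9:R b4@10:L b1@12:L b5@13:R]
Beat 8 (L): throw ball3 h=6 -> lands@14:L; in-air after throw: [b2@9:R b4@10:L b1@12:L b5@13:R b3@14:L]
Beat 9 (R): throw ball2 h=2 -> lands@11:R; in-air after throw: [b4@10:L b2@11:R b1@12:L b5@13:R b3@14:L]
Beat 10 (L): throw ball4 h=6 -> lands@16:L; in-air after throw: [b2@11:R b1@12:L b5@13:R b3@14:L b4@16:L]
Beat 11 (R): throw ball2 h=6 -> lands@17:R; in-air after throw: [b1@12:L b5@13:R b3@14:L b4@16:L b2@17:R]
Beat 12 (L): throw ball1 h=6 -> lands@18:L; in-air after throw: [b5@13:R b3@14:L b4@16:L b2@17:R b1@18:L]
Ball 5: thrown@5 h=2 -> first land @7; rethrown@7 h=6 -> second land @13

Answer: 7 13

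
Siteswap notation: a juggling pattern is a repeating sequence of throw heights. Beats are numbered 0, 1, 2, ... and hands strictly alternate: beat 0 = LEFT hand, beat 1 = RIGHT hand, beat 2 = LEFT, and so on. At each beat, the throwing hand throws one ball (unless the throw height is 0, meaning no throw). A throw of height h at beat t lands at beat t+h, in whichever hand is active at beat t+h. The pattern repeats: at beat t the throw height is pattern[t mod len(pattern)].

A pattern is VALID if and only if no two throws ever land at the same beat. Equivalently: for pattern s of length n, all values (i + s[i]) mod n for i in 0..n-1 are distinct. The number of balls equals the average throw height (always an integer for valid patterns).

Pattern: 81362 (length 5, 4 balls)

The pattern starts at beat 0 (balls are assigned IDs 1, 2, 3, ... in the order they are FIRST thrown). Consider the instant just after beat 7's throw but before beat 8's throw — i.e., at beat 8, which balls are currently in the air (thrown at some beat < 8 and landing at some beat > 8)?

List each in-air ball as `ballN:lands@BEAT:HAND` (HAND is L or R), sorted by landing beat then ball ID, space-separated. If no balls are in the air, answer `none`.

Answer: ball3:lands@9:R ball4:lands@10:L ball2:lands@13:R

Derivation:
Beat 0 (L): throw ball1 h=8 -> lands@8:L; in-air after throw: [b1@8:L]
Beat 1 (R): throw ball2 h=1 -> lands@2:L; in-air after throw: [b2@2:L b1@8:L]
Beat 2 (L): throw ball2 h=3 -> lands@5:R; in-air after throw: [b2@5:R b1@8:L]
Beat 3 (R): throw ball3 h=6 -> lands@9:R; in-air after throw: [b2@5:R b1@8:L b3@9:R]
Beat 4 (L): throw ball4 h=2 -> lands@6:L; in-air after throw: [b2@5:R b4@6:L b1@8:L b3@9:R]
Beat 5 (R): throw ball2 h=8 -> lands@13:R; in-air after throw: [b4@6:L b1@8:L b3@9:R b2@13:R]
Beat 6 (L): throw ball4 h=1 -> lands@7:R; in-air after throw: [b4@7:R b1@8:L b3@9:R b2@13:R]
Beat 7 (R): throw ball4 h=3 -> lands@10:L; in-air after throw: [b1@8:L b3@9:R b4@10:L b2@13:R]
Beat 8 (L): throw ball1 h=6 -> lands@14:L; in-air after throw: [b3@9:R b4@10:L b2@13:R b1@14:L]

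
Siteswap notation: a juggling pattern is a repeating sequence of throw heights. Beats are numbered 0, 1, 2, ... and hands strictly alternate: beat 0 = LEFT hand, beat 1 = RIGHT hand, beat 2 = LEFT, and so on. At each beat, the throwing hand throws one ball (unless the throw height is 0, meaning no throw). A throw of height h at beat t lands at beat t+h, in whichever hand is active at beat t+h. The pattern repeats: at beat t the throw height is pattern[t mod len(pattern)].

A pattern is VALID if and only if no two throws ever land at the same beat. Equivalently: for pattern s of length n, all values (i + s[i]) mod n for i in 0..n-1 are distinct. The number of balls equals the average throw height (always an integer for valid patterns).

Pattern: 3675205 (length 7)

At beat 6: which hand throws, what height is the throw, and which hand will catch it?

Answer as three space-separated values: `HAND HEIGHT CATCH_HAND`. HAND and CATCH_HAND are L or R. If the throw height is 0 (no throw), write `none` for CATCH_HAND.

Answer: L 5 R

Derivation:
Beat 6: 6 mod 2 = 0, so hand = L
Throw height = pattern[6 mod 7] = pattern[6] = 5
Lands at beat 6+5=11, 11 mod 2 = 1, so catch hand = R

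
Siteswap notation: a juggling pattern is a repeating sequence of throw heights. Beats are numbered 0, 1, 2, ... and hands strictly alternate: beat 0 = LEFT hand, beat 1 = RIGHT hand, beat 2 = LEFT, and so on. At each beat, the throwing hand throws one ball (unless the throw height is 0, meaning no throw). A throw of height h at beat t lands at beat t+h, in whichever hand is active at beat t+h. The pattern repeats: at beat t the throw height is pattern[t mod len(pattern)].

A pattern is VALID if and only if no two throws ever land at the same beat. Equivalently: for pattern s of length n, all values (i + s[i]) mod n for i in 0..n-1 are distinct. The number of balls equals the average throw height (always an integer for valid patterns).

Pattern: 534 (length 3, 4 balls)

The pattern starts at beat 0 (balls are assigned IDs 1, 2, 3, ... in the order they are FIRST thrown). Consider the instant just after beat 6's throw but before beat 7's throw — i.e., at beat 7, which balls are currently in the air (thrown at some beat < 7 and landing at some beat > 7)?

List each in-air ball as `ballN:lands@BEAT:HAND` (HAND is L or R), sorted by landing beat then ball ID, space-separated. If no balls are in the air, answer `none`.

Answer: ball4:lands@8:L ball1:lands@9:R ball3:lands@11:R

Derivation:
Beat 0 (L): throw ball1 h=5 -> lands@5:R; in-air after throw: [b1@5:R]
Beat 1 (R): throw ball2 h=3 -> lands@4:L; in-air after throw: [b2@4:L b1@5:R]
Beat 2 (L): throw ball3 h=4 -> lands@6:L; in-air after throw: [b2@4:L b1@5:R b3@6:L]
Beat 3 (R): throw ball4 h=5 -> lands@8:L; in-air after throw: [b2@4:L b1@5:R b3@6:L b4@8:L]
Beat 4 (L): throw ball2 h=3 -> lands@7:R; in-air after throw: [b1@5:R b3@6:L b2@7:R b4@8:L]
Beat 5 (R): throw ball1 h=4 -> lands@9:R; in-air after throw: [b3@6:L b2@7:R b4@8:L b1@9:R]
Beat 6 (L): throw ball3 h=5 -> lands@11:R; in-air after throw: [b2@7:R b4@8:L b1@9:R b3@11:R]
Beat 7 (R): throw ball2 h=3 -> lands@10:L; in-air after throw: [b4@8:L b1@9:R b2@10:L b3@11:R]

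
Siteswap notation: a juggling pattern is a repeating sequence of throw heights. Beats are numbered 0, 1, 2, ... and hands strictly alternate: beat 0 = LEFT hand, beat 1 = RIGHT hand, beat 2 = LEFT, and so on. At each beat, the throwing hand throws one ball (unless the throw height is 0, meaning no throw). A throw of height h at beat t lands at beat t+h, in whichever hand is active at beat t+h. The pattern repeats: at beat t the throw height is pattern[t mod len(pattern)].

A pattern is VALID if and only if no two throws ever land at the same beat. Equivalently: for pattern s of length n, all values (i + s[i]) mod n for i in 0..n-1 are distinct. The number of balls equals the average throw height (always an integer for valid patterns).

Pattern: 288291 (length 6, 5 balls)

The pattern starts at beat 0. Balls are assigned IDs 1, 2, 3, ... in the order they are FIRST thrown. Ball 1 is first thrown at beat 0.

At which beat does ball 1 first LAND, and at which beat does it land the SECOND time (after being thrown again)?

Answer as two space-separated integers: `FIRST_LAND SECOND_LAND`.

Answer: 2 10

Derivation:
Beat 0 (L): throw ball1 h=2 -> lands@2:L; in-air after throw: [b1@2:L]
Beat 1 (R): throw ball2 h=8 -> lands@9:R; in-air after throw: [b1@2:L b2@9:R]
Beat 2 (L): throw ball1 h=8 -> lands@10:L; in-air after throw: [b2@9:R b1@10:L]
Beat 3 (R): throw ball3 h=2 -> lands@5:R; in-air after throw: [b3@5:R b2@9:R b1@10:L]
Beat 4 (L): throw ball4 h=9 -> lands@13:R; in-air after throw: [b3@5:R b2@9:R b1@10:L b4@13:R]
Beat 5 (R): throw ball3 h=1 -> lands@6:L; in-air after throw: [b3@6:L b2@9:R b1@10:L b4@13:R]
Beat 6 (L): throw ball3 h=2 -> lands@8:L; in-air after throw: [b3@8:L b2@9:R b1@10:L b4@13:R]
Beat 7 (R): throw ball5 h=8 -> lands@15:R; in-air after throw: [b3@8:L b2@9:R b1@10:L b4@13:R b5@15:R]
Beat 8 (L): throw ball3 h=8 -> lands@16:L; in-air after throw: [b2@9:R b1@10:L b4@13:R b5@15:R b3@16:L]
Beat 9 (R): throw ball2 h=2 -> lands@11:R; in-air after throw: [b1@10:L b2@11:R b4@13:R b5@15:R b3@16:L]
Beat 10 (L): throw ball1 h=9 -> lands@19:R; in-air after throw: [b2@11:R b4@13:R b5@15:R b3@16:L b1@19:R]
Ball 1: thrown@0 h=2 -> first land @2; rethrown@2 h=8 -> second land @10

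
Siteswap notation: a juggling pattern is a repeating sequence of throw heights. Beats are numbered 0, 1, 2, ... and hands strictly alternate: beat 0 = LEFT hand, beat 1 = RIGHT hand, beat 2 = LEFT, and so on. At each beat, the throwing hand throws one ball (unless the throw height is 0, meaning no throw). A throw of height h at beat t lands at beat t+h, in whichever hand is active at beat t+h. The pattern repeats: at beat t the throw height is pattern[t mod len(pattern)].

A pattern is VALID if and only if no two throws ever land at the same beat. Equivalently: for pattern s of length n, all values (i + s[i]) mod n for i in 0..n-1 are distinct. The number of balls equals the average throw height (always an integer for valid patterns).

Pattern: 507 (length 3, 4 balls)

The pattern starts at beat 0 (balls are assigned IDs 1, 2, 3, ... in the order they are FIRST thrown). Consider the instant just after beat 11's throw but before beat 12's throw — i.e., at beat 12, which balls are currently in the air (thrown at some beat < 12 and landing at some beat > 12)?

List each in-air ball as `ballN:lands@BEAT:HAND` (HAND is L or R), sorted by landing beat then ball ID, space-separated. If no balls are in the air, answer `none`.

Beat 0 (L): throw ball1 h=5 -> lands@5:R; in-air after throw: [b1@5:R]
Beat 2 (L): throw ball2 h=7 -> lands@9:R; in-air after throw: [b1@5:R b2@9:R]
Beat 3 (R): throw ball3 h=5 -> lands@8:L; in-air after throw: [b1@5:R b3@8:L b2@9:R]
Beat 5 (R): throw ball1 h=7 -> lands@12:L; in-air after throw: [b3@8:L b2@9:R b1@12:L]
Beat 6 (L): throw ball4 h=5 -> lands@11:R; in-air after throw: [b3@8:L b2@9:R b4@11:R b1@12:L]
Beat 8 (L): throw ball3 h=7 -> lands@15:R; in-air after throw: [b2@9:R b4@11:R b1@12:L b3@15:R]
Beat 9 (R): throw ball2 h=5 -> lands@14:L; in-air after throw: [b4@11:R b1@12:L b2@14:L b3@15:R]
Beat 11 (R): throw ball4 h=7 -> lands@18:L; in-air after throw: [b1@12:L b2@14:L b3@15:R b4@18:L]
Beat 12 (L): throw ball1 h=5 -> lands@17:R; in-air after throw: [b2@14:L b3@15:R b1@17:R b4@18:L]

Answer: ball2:lands@14:L ball3:lands@15:R ball4:lands@18:L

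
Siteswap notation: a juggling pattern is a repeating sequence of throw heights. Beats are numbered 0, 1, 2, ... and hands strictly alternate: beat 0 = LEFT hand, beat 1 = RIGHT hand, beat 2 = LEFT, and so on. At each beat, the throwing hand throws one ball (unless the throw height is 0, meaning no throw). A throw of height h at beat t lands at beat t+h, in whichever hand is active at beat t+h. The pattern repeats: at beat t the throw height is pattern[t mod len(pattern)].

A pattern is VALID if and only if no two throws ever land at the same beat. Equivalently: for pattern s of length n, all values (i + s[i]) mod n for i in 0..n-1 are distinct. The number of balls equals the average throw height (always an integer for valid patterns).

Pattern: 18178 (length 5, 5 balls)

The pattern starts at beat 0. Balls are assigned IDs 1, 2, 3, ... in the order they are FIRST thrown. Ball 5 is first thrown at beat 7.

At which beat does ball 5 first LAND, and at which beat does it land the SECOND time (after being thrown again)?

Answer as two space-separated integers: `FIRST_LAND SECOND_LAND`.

Beat 0 (L): throw ball1 h=1 -> lands@1:R; in-air after throw: [b1@1:R]
Beat 1 (R): throw ball1 h=8 -> lands@9:R; in-air after throw: [b1@9:R]
Beat 2 (L): throw ball2 h=1 -> lands@3:R; in-air after throw: [b2@3:R b1@9:R]
Beat 3 (R): throw ball2 h=7 -> lands@10:L; in-air after throw: [b1@9:R b2@10:L]
Beat 4 (L): throw ball3 h=8 -> lands@12:L; in-air after throw: [b1@9:R b2@10:L b3@12:L]
Beat 5 (R): throw ball4 h=1 -> lands@6:L; in-air after throw: [b4@6:L b1@9:R b2@10:L b3@12:L]
Beat 6 (L): throw ball4 h=8 -> lands@14:L; in-air after throw: [b1@9:R b2@10:L b3@12:L b4@14:L]
Beat 7 (R): throw ball5 h=1 -> lands@8:L; in-air after throw: [b5@8:L b1@9:R b2@10:L b3@12:L b4@14:L]
Beat 8 (L): throw ball5 h=7 -> lands@15:R; in-air after throw: [b1@9:R b2@10:L b3@12:L b4@14:L b5@15:R]
Beat 9 (R): throw ball1 h=8 -> lands@17:R; in-air after throw: [b2@10:L b3@12:L b4@14:L b5@15:R b1@17:R]
Beat 10 (L): throw ball2 h=1 -> lands@11:R; in-air after throw: [b2@11:R b3@12:L b4@14:L b5@15:R b1@17:R]
Beat 11 (R): throw ball2 h=8 -> lands@19:R; in-air after throw: [b3@12:L b4@14:L b5@15:R b1@17:R b2@19:R]
Beat 12 (L): throw ball3 h=1 -> lands@13:R; in-air after throw: [b3@13:R b4@14:L b5@15:R b1@17:R b2@19:R]
Beat 13 (R): throw ball3 h=7 -> lands@20:L; in-air after throw: [b4@14:L b5@15:R b1@17:R b2@19:R b3@20:L]
Beat 14 (L): throw ball4 h=8 -> lands@22:L; in-air after throw: [b5@15:R b1@17:R b2@19:R b3@20:L b4@22:L]
Beat 15 (R): throw ball5 h=1 -> lands@16:L; in-air after throw: [b5@16:L b1@17:R b2@19:R b3@20:L b4@22:L]
Ball 5: thrown@7 h=1 -> first land @8; rethrown@8 h=7 -> second land @15

Answer: 8 15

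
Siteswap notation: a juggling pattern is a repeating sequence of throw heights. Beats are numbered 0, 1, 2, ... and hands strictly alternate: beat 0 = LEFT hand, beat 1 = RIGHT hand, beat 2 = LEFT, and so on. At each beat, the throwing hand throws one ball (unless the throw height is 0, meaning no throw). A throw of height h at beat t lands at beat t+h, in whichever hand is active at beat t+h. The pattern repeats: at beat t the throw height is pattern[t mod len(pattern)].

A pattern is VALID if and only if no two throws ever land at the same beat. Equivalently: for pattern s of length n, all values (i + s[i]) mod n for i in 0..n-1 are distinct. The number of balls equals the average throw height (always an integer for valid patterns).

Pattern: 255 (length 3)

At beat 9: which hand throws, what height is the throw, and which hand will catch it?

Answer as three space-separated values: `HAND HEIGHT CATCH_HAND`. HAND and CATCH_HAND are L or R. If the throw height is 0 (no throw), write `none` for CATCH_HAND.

Answer: R 2 R

Derivation:
Beat 9: 9 mod 2 = 1, so hand = R
Throw height = pattern[9 mod 3] = pattern[0] = 2
Lands at beat 9+2=11, 11 mod 2 = 1, so catch hand = R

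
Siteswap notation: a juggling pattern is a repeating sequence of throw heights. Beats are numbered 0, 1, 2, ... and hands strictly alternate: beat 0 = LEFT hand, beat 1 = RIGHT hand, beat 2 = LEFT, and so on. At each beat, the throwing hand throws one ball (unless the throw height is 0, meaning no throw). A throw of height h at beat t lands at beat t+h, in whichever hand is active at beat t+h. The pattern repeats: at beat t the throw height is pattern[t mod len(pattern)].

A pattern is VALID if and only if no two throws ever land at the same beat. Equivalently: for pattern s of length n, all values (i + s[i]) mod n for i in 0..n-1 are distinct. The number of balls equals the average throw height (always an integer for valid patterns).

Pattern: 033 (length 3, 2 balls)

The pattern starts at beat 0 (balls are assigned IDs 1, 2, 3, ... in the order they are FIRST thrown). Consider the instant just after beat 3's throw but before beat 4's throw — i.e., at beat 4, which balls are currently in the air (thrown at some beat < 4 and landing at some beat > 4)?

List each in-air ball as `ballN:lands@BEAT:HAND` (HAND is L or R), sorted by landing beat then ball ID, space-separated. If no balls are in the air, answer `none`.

Answer: ball2:lands@5:R

Derivation:
Beat 1 (R): throw ball1 h=3 -> lands@4:L; in-air after throw: [b1@4:L]
Beat 2 (L): throw ball2 h=3 -> lands@5:R; in-air after throw: [b1@4:L b2@5:R]
Beat 4 (L): throw ball1 h=3 -> lands@7:R; in-air after throw: [b2@5:R b1@7:R]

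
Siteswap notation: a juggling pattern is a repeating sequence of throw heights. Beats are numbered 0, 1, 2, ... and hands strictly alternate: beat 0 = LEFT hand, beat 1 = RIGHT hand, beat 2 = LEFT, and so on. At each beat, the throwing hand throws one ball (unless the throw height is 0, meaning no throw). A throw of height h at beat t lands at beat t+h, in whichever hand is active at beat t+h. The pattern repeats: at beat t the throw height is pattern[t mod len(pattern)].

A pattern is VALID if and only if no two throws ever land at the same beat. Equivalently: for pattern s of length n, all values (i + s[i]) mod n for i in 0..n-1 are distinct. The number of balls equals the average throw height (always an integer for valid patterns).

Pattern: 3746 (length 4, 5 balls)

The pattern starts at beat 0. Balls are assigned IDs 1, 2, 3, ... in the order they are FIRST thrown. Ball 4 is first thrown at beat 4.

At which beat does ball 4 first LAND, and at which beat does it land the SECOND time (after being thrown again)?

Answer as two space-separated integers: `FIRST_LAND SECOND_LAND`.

Answer: 7 13

Derivation:
Beat 0 (L): throw ball1 h=3 -> lands@3:R; in-air after throw: [b1@3:R]
Beat 1 (R): throw ball2 h=7 -> lands@8:L; in-air after throw: [b1@3:R b2@8:L]
Beat 2 (L): throw ball3 h=4 -> lands@6:L; in-air after throw: [b1@3:R b3@6:L b2@8:L]
Beat 3 (R): throw ball1 h=6 -> lands@9:R; in-air after throw: [b3@6:L b2@8:L b1@9:R]
Beat 4 (L): throw ball4 h=3 -> lands@7:R; in-air after throw: [b3@6:L b4@7:R b2@8:L b1@9:R]
Beat 5 (R): throw ball5 h=7 -> lands@12:L; in-air after throw: [b3@6:L b4@7:R b2@8:L b1@9:R b5@12:L]
Beat 6 (L): throw ball3 h=4 -> lands@10:L; in-air after throw: [b4@7:R b2@8:L b1@9:R b3@10:L b5@12:L]
Beat 7 (R): throw ball4 h=6 -> lands@13:R; in-air after throw: [b2@8:L b1@9:R b3@10:L b5@12:L b4@13:R]
Beat 8 (L): throw ball2 h=3 -> lands@11:R; in-air after throw: [b1@9:R b3@10:L b2@11:R b5@12:L b4@13:R]
Beat 9 (R): throw ball1 h=7 -> lands@16:L; in-air after throw: [b3@10:L b2@11:R b5@12:L b4@13:R b1@16:L]
Beat 10 (L): throw ball3 h=4 -> lands@14:L; in-air after throw: [b2@11:R b5@12:L b4@13:R b3@14:L b1@16:L]
Beat 11 (R): throw ball2 h=6 -> lands@17:R; in-air after throw: [b5@12:L b4@13:R b3@14:L b1@16:L b2@17:R]
Beat 12 (L): throw ball5 h=3 -> lands@15:R; in-air after throw: [b4@13:R b3@14:L b5@15:R b1@16:L b2@17:R]
Beat 13 (R): throw ball4 h=7 -> lands@20:L; in-air after throw: [b3@14:L b5@15:R b1@16:L b2@17:R b4@20:L]
Ball 4: thrown@4 h=3 -> first land @7; rethrown@7 h=6 -> second land @13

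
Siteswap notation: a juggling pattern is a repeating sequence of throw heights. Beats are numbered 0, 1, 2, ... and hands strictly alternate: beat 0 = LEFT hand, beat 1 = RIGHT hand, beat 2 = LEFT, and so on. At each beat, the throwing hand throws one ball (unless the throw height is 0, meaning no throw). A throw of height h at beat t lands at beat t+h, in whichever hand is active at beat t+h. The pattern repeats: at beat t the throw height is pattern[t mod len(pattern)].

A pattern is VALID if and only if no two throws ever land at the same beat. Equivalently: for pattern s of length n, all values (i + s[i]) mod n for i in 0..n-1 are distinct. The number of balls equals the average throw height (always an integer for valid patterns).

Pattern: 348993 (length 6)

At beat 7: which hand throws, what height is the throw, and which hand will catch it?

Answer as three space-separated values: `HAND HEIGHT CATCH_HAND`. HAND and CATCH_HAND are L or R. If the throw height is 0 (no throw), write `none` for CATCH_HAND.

Answer: R 4 R

Derivation:
Beat 7: 7 mod 2 = 1, so hand = R
Throw height = pattern[7 mod 6] = pattern[1] = 4
Lands at beat 7+4=11, 11 mod 2 = 1, so catch hand = R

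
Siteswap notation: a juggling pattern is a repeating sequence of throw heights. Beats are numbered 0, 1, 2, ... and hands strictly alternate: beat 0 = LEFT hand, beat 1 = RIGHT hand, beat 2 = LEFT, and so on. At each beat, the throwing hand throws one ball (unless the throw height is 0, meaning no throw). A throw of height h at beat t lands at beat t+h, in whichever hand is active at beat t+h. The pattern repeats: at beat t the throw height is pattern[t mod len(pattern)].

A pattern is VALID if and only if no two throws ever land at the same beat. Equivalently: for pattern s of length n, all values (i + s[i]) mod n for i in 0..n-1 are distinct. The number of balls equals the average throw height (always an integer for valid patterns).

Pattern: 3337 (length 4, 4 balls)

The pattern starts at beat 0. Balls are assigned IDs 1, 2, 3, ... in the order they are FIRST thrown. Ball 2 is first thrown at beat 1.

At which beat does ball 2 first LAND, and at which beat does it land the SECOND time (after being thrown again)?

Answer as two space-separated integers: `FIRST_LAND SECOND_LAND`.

Beat 0 (L): throw ball1 h=3 -> lands@3:R; in-air after throw: [b1@3:R]
Beat 1 (R): throw ball2 h=3 -> lands@4:L; in-air after throw: [b1@3:R b2@4:L]
Beat 2 (L): throw ball3 h=3 -> lands@5:R; in-air after throw: [b1@3:R b2@4:L b3@5:R]
Beat 3 (R): throw ball1 h=7 -> lands@10:L; in-air after throw: [b2@4:L b3@5:R b1@10:L]
Beat 4 (L): throw ball2 h=3 -> lands@7:R; in-air after throw: [b3@5:R b2@7:R b1@10:L]
Beat 5 (R): throw ball3 h=3 -> lands@8:L; in-air after throw: [b2@7:R b3@8:L b1@10:L]
Beat 6 (L): throw ball4 h=3 -> lands@9:R; in-air after throw: [b2@7:R b3@8:L b4@9:R b1@10:L]
Beat 7 (R): throw ball2 h=7 -> lands@14:L; in-air after throw: [b3@8:L b4@9:R b1@10:L b2@14:L]
Ball 2: thrown@1 h=3 -> first land @4; rethrown@4 h=3 -> second land @7

Answer: 4 7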